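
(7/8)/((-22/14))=-49/88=-0.56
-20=-20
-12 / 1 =-12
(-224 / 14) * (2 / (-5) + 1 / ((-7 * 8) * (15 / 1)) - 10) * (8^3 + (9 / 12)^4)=1145883761 / 13440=85259.21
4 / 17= 0.24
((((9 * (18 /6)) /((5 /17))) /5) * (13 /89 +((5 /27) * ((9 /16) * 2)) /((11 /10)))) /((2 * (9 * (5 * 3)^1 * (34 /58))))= 114289 /2937000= 0.04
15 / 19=0.79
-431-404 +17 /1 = -818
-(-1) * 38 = 38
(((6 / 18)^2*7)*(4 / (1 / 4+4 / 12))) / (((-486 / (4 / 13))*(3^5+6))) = -32 / 2359773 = -0.00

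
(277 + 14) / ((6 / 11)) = 1067 / 2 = 533.50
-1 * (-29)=29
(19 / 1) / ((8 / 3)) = 57 / 8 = 7.12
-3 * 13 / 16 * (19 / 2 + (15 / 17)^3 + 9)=-7352709 / 157216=-46.77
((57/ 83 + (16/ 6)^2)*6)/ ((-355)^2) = 466/ 1255209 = 0.00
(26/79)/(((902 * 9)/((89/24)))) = 1157/7695864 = 0.00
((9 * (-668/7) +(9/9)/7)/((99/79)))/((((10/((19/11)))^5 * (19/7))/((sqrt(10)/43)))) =-61885402949 * sqrt(10)/68559410700000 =-0.00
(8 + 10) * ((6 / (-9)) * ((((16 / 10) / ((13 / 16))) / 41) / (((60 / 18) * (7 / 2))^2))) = -13824 / 3264625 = -0.00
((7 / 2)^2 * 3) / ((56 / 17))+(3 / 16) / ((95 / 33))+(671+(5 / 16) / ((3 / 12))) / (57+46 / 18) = 2292333 / 101840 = 22.51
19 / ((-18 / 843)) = -5339 / 6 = -889.83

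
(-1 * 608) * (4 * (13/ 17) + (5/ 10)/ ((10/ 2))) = -163248/ 85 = -1920.56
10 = 10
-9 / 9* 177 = -177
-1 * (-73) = 73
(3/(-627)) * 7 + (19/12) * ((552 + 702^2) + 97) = 1959501779/2508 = 781300.55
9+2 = 11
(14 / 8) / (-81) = -7 / 324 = -0.02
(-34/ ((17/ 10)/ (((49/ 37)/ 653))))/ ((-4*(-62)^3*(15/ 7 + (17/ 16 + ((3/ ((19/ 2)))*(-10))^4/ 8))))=-0.00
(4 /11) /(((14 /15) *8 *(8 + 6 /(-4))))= 15 /2002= 0.01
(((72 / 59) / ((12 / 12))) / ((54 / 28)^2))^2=2458624 / 22838841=0.11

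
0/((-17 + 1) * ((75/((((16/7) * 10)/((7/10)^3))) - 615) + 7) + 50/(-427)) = 0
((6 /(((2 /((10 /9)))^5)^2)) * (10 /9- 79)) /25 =-547656250 /10460353203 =-0.05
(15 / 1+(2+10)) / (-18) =-3 / 2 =-1.50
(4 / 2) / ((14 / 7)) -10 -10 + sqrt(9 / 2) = -19 + 3 * sqrt(2) / 2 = -16.88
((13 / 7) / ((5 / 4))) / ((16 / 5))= 13 / 28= 0.46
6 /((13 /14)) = 6.46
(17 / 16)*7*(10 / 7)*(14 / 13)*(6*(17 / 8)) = 30345 / 208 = 145.89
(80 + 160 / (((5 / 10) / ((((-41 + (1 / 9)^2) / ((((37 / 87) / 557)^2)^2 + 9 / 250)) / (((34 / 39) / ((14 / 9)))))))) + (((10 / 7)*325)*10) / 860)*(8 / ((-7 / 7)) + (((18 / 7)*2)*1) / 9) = 3678722086093070854926512063380 / 761863157534343183025749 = 4828586.41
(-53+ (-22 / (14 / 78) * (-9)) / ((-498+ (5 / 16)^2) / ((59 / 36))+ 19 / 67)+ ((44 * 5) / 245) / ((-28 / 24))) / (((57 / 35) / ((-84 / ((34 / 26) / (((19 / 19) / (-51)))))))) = -78620666701772 / 1770910476279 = -44.40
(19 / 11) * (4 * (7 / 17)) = 532 / 187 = 2.84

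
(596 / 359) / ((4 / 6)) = 894 / 359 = 2.49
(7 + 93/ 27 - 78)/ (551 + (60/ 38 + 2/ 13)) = -150176/ 1228725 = -0.12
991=991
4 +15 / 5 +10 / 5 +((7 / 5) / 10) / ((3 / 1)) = 1357 / 150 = 9.05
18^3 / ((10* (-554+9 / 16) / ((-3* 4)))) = 12.65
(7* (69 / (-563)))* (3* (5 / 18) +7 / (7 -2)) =-10787 / 5630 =-1.92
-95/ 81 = -1.17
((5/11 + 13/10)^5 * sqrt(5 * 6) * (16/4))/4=267785184193 * sqrt(30)/16105100000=91.07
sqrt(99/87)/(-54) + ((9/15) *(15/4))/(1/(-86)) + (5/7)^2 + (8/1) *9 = -11857/98 - sqrt(957)/1566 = -121.01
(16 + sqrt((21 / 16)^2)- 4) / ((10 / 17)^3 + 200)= 1046469 / 15737600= 0.07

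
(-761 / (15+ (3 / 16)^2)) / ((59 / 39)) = -2532608 / 75697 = -33.46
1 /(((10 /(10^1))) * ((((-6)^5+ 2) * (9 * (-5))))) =1 /349830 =0.00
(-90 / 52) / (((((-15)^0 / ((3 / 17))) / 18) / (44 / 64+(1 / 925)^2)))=-2287089513 / 605098000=-3.78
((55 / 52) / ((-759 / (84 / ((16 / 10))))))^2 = 30625 / 5721664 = 0.01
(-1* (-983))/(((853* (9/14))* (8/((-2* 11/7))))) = -10813/15354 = -0.70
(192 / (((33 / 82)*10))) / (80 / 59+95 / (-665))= 1083712 / 27555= 39.33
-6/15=-2/5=-0.40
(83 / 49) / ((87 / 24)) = 0.47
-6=-6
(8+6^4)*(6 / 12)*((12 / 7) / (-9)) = -2608 / 21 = -124.19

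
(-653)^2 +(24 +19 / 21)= 8955112 / 21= 426433.90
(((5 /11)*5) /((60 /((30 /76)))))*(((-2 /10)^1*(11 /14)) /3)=-5 /6384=-0.00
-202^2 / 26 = -20402 / 13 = -1569.38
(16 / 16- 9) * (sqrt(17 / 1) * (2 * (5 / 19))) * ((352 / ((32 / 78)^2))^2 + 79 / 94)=-65782707475 * sqrt(17) / 3572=-75931985.23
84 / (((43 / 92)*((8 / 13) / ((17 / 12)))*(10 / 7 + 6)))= 19159 / 344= 55.69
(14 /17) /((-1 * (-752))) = 7 /6392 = 0.00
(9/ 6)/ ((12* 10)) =1/ 80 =0.01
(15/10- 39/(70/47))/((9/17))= -1632/35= -46.63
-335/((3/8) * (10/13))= -3484/3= -1161.33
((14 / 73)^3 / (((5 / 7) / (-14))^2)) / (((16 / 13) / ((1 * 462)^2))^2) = 81497129249.80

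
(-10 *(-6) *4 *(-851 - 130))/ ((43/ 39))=-9182160/ 43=-213538.60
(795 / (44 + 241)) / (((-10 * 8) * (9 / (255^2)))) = -76585 / 304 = -251.92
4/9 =0.44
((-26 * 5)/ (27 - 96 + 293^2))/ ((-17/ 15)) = 195/ 145826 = 0.00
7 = 7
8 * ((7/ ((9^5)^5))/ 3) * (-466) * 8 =-208768/ 2153693963075557766310747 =-0.00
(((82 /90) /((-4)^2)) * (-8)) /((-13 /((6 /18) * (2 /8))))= 41 /14040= 0.00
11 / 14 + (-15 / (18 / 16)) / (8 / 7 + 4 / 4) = -685 / 126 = -5.44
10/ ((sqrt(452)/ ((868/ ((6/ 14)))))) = 952.64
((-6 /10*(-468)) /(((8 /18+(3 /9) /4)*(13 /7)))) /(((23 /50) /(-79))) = -21500640 /437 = -49200.55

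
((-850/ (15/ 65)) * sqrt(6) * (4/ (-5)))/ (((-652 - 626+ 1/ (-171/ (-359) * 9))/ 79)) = -358258680 * sqrt(6)/ 1966483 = -446.25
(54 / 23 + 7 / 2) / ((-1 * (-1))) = 269 / 46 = 5.85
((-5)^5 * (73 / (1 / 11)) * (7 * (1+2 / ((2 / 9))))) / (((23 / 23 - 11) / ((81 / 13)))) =1422815625 / 13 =109447355.77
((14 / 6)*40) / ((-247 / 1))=-0.38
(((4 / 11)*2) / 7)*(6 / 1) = 48 / 77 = 0.62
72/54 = 4/3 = 1.33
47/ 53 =0.89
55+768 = 823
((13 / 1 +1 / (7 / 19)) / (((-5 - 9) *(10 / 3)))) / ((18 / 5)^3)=-1375 / 190512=-0.01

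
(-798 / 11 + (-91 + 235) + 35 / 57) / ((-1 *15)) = -45187 / 9405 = -4.80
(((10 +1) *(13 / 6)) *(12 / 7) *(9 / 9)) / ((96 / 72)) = 429 / 14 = 30.64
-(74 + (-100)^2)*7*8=-564144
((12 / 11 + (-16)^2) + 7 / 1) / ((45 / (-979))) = -5745.44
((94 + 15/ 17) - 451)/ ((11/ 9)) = -54486/ 187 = -291.37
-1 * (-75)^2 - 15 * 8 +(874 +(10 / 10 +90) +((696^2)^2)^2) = 55064781072099113430356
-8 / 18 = -0.44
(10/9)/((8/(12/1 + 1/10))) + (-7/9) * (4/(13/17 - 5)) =1565/648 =2.42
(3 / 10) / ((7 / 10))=3 / 7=0.43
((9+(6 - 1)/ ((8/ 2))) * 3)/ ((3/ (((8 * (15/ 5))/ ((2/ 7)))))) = 861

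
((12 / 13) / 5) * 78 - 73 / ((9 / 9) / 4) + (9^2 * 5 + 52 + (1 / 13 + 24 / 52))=11696 / 65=179.94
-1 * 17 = -17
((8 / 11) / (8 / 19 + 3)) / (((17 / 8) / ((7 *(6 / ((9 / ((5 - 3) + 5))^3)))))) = 5839232 / 2953665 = 1.98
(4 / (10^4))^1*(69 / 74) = 69 / 185000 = 0.00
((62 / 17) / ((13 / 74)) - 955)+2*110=-157847 / 221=-714.24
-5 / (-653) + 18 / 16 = 5917 / 5224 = 1.13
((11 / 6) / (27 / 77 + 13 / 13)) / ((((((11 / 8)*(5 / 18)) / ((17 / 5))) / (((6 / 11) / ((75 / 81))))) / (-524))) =-30305016 / 8125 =-3729.85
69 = 69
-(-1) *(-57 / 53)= -57 / 53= -1.08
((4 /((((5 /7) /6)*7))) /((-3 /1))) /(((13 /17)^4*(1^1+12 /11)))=-7349848 /3284515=-2.24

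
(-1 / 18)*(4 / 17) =-2 / 153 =-0.01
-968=-968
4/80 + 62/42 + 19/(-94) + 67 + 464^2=4251291757/19740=215364.32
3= 3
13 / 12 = 1.08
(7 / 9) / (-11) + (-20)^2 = 39593 / 99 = 399.93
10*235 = 2350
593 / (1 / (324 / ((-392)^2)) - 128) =48033 / 28048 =1.71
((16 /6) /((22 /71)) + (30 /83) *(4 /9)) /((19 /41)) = 328164 /17347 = 18.92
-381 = -381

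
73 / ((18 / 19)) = 1387 / 18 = 77.06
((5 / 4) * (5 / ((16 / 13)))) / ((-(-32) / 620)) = 50375 / 512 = 98.39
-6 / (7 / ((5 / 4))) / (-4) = 15 / 56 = 0.27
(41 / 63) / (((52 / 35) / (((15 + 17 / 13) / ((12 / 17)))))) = 184705 / 18252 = 10.12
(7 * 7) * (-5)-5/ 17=-4170/ 17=-245.29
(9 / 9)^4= 1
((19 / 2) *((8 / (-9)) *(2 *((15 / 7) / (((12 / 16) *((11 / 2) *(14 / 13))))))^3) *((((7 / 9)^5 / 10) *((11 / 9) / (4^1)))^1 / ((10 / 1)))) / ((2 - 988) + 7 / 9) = 26715520 / 3991307382909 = 0.00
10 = 10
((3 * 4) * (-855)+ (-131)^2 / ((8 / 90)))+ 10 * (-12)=730725 / 4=182681.25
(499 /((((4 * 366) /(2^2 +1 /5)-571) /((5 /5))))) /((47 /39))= -45409 /24393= -1.86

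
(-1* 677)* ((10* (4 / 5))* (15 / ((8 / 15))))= -152325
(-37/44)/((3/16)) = -4.48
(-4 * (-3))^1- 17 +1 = -4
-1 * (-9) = 9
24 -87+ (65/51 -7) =-3505/51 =-68.73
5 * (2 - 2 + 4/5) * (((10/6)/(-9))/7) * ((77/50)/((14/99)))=-121/105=-1.15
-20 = -20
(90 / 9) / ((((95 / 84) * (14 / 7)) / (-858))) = -72072 / 19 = -3793.26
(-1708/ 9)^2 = 2917264/ 81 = 36015.60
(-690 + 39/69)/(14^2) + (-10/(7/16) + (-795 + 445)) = -1696697/4508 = -376.37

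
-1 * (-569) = 569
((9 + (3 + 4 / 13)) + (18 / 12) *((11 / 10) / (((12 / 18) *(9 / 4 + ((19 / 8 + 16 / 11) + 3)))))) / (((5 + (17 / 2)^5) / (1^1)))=20907424 / 73748582895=0.00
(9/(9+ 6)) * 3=9/5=1.80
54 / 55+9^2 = 4509 / 55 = 81.98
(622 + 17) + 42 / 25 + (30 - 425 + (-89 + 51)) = 5192 / 25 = 207.68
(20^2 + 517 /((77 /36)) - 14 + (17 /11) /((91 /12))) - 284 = 344262 /1001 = 343.92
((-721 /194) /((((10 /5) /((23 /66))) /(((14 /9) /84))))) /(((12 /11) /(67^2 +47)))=-116081 /2328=-49.86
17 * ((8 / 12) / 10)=17 / 15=1.13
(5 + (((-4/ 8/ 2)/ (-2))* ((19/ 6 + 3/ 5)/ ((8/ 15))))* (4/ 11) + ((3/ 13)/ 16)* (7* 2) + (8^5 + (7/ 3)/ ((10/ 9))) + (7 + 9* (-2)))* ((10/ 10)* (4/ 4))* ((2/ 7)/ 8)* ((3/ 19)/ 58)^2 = 6746891157/ 777995778560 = 0.01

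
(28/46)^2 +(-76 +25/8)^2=179813825/33856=5311.14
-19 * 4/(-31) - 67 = -64.55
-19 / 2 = -9.50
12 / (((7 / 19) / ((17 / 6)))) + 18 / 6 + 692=5511 / 7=787.29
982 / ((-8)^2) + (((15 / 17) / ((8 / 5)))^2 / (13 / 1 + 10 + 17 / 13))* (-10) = 44474459 / 2922368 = 15.22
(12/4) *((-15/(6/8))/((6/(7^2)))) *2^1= -980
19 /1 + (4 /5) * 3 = 21.40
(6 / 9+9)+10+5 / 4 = 251 / 12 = 20.92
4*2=8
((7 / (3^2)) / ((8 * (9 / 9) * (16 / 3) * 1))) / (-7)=-1 / 384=-0.00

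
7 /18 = 0.39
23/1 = 23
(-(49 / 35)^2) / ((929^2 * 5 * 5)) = -49 / 539400625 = -0.00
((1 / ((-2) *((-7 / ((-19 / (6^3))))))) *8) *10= -95 / 189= -0.50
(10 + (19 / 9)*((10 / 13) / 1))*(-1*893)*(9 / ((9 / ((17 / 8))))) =-2580770 / 117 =-22057.86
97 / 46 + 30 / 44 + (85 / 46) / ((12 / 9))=8453 / 2024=4.18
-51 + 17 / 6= -289 / 6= -48.17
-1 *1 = -1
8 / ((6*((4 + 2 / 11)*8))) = 11 / 276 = 0.04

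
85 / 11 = 7.73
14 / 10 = 7 / 5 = 1.40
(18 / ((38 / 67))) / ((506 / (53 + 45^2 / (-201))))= 2.69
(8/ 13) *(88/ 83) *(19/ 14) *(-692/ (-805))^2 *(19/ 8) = 7606275776/ 4894532825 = 1.55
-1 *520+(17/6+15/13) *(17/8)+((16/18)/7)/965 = -6468444481/12645360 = -511.53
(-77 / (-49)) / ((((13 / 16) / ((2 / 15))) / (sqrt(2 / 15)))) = 352 * sqrt(30) / 20475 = 0.09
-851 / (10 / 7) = -5957 / 10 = -595.70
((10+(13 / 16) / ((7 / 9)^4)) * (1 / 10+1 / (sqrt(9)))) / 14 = 6102889 / 16134720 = 0.38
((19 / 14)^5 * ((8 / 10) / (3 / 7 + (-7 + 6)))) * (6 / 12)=-2476099 / 768320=-3.22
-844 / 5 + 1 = -839 / 5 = -167.80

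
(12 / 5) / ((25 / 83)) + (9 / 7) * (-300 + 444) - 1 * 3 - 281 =-79528 / 875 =-90.89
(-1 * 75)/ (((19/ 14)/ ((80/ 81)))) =-28000/ 513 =-54.58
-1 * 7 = -7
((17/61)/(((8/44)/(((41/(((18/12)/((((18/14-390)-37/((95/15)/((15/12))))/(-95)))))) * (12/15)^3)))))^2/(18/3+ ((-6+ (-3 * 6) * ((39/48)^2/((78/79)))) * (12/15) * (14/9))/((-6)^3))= 18999365162494019567616/14503673298368515625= 1309.97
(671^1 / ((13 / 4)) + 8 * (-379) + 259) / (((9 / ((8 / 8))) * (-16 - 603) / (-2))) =-66730 / 72423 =-0.92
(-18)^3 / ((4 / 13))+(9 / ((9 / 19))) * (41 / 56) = -18940.09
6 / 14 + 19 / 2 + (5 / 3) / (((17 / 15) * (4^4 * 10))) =604963 / 60928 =9.93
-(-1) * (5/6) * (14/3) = 35/9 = 3.89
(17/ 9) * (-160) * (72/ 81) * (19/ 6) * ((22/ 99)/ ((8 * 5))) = -10336/ 2187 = -4.73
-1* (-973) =973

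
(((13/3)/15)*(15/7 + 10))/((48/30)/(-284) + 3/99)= 50765/357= 142.20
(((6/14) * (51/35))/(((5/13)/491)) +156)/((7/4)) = 4670796/8575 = 544.70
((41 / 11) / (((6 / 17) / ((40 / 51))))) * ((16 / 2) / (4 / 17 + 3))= 22304 / 1089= 20.48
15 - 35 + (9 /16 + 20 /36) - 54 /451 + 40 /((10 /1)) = -974269 /64944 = -15.00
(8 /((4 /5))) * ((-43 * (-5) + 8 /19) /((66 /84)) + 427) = 1465450 /209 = 7011.72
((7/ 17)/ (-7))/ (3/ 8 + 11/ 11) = -8/ 187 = -0.04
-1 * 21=-21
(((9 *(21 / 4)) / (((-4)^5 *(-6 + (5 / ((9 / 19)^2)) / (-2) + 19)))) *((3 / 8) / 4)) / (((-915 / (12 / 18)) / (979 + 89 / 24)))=0.00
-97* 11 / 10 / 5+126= 5233 / 50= 104.66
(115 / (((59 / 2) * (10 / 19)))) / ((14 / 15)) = 6555 / 826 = 7.94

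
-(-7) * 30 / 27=70 / 9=7.78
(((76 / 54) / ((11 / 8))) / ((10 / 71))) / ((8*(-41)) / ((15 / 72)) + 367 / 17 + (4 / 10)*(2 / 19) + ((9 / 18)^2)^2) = -0.00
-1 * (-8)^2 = -64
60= 60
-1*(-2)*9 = 18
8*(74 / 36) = 148 / 9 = 16.44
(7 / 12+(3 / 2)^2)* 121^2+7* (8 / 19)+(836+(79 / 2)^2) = 10005103 / 228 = 43882.03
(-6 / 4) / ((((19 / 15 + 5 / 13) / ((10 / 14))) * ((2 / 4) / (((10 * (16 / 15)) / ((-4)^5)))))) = 975 / 72128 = 0.01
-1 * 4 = -4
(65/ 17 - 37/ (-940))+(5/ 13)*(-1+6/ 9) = 3.73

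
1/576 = 0.00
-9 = -9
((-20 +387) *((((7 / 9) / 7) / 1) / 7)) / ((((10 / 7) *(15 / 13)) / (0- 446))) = -1063933 / 675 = -1576.20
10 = 10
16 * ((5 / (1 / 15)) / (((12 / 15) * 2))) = 750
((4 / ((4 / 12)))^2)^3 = 2985984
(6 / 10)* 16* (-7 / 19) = -336 / 95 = -3.54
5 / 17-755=-12830 / 17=-754.71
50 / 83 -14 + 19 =465 / 83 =5.60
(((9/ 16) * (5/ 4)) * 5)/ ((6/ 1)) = 0.59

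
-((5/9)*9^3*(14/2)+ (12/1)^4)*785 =-18503235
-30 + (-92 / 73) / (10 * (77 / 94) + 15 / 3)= -340531 / 11315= -30.10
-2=-2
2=2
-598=-598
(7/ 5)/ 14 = 1/ 10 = 0.10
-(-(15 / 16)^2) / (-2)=-225 / 512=-0.44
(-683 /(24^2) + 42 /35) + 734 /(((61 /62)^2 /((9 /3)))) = 24377878001 /10716480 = 2274.80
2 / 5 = 0.40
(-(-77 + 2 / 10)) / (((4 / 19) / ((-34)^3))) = -71690496 / 5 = -14338099.20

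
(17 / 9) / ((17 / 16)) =16 / 9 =1.78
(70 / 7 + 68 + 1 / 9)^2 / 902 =494209 / 73062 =6.76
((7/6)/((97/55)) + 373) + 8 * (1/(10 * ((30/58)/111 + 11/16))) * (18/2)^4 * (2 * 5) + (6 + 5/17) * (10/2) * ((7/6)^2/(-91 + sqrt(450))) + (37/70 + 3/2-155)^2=777440751364554281/7805189807100-131075 * sqrt(2)/1597524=99605.50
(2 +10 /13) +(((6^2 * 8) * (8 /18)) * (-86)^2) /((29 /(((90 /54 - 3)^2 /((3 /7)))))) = 1378405916 /10179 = 135416.63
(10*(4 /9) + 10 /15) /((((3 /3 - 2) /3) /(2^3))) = -368 /3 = -122.67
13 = 13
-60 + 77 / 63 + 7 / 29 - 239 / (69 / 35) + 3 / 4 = -4298587 / 24012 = -179.02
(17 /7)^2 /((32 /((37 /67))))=10693 /105056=0.10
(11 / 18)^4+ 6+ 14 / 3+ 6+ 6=2394097 / 104976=22.81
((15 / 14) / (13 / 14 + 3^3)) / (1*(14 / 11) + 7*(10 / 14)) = 55 / 8993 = 0.01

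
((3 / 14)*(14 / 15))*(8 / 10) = 4 / 25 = 0.16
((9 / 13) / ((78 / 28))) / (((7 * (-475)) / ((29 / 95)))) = -174 / 7626125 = -0.00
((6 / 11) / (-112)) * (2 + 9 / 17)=-129 / 10472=-0.01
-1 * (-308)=308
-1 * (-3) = 3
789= 789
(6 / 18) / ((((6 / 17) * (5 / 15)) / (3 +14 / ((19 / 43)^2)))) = 458473 / 2166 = 211.67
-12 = -12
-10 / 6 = -5 / 3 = -1.67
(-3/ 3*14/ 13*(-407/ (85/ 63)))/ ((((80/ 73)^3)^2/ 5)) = 27162526273933743/ 28966912000000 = 937.71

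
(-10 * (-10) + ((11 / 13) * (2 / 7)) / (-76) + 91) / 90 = 660467 / 311220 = 2.12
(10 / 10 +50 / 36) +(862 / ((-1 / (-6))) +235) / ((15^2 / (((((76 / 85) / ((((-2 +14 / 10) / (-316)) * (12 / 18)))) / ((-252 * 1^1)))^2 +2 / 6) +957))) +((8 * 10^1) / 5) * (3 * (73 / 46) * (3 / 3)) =276295944825661 / 11871874350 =23273.15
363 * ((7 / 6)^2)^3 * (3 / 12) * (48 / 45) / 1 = 14235529 / 58320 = 244.09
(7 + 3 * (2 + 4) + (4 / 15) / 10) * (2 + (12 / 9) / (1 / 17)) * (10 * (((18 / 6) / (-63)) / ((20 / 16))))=-1111184 / 4725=-235.17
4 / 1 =4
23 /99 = 0.23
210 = 210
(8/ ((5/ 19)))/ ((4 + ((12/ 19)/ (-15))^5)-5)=-235229405000/ 7737810399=-30.40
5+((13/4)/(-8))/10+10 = 4787/320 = 14.96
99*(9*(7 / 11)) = 567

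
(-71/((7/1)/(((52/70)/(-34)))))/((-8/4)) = -923/8330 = -0.11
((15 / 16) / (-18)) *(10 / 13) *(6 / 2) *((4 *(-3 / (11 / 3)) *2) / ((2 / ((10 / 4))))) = 1125 / 1144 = 0.98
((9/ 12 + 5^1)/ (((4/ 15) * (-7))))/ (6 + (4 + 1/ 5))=-575/ 1904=-0.30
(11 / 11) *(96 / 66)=16 / 11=1.45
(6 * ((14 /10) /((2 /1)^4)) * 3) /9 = 7 /40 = 0.18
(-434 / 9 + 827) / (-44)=-7009 / 396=-17.70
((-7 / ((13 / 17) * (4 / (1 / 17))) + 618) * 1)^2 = 1032272641 / 2704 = 381757.63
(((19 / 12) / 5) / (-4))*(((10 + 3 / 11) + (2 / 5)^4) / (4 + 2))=-1345219 / 9900000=-0.14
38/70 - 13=-436/35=-12.46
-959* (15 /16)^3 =-3236625 /4096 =-790.19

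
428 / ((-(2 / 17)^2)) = -30923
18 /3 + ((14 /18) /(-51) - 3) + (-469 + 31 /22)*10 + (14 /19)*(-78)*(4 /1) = -470332337 /95931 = -4902.82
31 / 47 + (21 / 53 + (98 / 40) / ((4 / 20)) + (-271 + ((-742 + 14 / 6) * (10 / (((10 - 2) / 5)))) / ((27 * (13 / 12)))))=-1454003315 / 3497364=-415.74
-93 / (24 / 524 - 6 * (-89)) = -4061 / 23320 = -0.17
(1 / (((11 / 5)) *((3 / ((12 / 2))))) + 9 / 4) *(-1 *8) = -278 / 11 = -25.27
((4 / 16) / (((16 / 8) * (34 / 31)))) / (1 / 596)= 67.93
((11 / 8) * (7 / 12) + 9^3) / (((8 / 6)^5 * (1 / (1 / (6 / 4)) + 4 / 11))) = 62424351 / 671744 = 92.93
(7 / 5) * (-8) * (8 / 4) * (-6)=134.40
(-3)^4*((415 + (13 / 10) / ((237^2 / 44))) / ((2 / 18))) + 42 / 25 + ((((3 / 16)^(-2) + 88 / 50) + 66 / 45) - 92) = 424745896609 / 1404225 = 302477.09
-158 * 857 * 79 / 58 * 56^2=-578379725.24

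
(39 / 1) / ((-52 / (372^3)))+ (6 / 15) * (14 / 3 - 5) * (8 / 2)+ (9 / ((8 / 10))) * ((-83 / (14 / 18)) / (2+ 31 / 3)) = -599987494403 / 15540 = -38609233.87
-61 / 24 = -2.54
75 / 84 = 25 / 28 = 0.89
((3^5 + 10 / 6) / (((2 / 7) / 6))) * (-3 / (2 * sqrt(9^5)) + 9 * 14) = 647356.28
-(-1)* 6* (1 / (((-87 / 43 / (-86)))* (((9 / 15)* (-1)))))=-36980 / 87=-425.06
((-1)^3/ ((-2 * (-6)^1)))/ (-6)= 1/ 72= 0.01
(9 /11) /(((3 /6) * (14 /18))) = 162 /77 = 2.10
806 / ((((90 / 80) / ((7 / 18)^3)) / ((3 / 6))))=138229 / 6561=21.07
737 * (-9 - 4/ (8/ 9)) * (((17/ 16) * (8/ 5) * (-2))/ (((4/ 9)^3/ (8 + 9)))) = 4192341219/ 640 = 6550533.15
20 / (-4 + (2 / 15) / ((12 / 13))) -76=-81.19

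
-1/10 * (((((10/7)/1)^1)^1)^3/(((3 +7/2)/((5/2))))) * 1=-500/4459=-0.11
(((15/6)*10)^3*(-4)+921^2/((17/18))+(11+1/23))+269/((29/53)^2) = 275082603683/328831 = 836547.05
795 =795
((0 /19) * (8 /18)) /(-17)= 0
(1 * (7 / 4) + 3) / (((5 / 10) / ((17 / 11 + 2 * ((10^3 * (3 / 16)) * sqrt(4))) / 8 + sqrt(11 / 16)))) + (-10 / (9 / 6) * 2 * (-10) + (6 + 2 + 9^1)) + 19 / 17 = 1051.79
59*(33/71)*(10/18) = 3245/213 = 15.23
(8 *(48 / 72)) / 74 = 8 / 111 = 0.07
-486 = -486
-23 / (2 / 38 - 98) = 437 / 1861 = 0.23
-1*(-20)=20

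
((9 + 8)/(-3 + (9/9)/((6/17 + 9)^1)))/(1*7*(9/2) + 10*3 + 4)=-2703/30130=-0.09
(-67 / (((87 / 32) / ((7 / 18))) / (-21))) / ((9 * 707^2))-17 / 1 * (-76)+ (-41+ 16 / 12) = 30008599003 / 23962149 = 1252.33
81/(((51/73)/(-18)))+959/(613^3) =-2086.94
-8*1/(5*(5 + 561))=-4/1415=-0.00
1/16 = 0.06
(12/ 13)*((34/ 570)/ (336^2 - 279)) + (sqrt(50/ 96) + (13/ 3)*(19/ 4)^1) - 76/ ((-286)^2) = 5*sqrt(3)/ 12 + 18011742866231/ 875103912540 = 21.30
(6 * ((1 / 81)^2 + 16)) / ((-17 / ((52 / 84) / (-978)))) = 1364701 / 381791151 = 0.00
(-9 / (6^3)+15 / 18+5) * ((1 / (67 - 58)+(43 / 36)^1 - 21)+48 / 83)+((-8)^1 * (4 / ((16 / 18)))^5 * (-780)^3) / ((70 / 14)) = 100475041541769259 / 71712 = 1401091052289.29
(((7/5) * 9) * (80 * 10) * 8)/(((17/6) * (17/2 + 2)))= 46080/17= 2710.59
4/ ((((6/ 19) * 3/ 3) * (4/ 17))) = 53.83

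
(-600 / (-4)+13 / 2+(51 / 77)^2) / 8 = 1860979 / 94864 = 19.62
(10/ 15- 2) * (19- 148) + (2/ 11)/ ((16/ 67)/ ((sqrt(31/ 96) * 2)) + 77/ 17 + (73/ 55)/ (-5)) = 2372578928678997/ 13790636364151- 2129930000 * sqrt(186)/ 13790636364151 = 172.04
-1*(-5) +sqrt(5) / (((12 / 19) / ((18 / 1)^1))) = 5 +57*sqrt(5) / 2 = 68.73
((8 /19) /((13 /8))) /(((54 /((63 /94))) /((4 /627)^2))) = 1792 /13691503683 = 0.00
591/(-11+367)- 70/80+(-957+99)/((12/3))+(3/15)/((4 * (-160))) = -60866089/284800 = -213.72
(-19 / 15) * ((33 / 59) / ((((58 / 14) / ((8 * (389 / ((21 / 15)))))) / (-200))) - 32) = 1952264288 / 25665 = 76067.18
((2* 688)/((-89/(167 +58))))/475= -12384/1691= -7.32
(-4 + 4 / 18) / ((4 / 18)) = -17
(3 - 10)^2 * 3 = 147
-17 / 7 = -2.43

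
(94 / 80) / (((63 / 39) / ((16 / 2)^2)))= 46.55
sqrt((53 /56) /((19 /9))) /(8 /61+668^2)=61*sqrt(14098) /4826955168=0.00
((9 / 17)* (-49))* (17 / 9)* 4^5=-50176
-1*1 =-1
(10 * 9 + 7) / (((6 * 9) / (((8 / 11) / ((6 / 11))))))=194 / 81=2.40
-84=-84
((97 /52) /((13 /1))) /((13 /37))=3589 /8788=0.41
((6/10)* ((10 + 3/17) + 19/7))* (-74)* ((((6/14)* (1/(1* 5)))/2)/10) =-255411/104125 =-2.45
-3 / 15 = -0.20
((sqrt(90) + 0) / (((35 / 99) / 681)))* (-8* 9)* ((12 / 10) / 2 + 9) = -699000192* sqrt(10) / 175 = -12631043.95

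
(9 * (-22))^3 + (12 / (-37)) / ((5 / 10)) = -287208528 / 37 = -7762392.65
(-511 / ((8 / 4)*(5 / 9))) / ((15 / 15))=-4599 / 10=-459.90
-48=-48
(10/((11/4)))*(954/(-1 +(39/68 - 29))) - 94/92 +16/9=-15469433/132066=-117.13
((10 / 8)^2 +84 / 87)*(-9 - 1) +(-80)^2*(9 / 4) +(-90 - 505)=3196895 / 232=13779.72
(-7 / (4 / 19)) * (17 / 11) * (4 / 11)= -2261 / 121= -18.69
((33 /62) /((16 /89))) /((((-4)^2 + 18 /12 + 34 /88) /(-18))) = -290763 /97588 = -2.98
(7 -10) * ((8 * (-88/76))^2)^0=-3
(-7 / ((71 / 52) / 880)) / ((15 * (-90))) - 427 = -423.66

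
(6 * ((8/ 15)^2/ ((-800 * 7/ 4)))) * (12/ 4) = -16/ 4375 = -0.00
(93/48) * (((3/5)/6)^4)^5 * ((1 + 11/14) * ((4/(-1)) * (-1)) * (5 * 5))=31/8960000000000000000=0.00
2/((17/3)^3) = 54/4913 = 0.01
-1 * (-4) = 4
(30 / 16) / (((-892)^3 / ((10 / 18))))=-25 / 17033574912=-0.00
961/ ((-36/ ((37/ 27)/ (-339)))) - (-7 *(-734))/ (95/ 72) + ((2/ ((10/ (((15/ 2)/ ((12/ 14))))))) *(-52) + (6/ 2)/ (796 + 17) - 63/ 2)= -34072295428873/ 8483183460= -4016.45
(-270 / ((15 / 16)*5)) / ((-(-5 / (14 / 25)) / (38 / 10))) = -24.51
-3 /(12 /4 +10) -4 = -55 /13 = -4.23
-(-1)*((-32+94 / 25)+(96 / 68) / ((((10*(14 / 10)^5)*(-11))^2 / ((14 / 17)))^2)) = -82696461339732474844859852 / 2928344948291620503840425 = -28.24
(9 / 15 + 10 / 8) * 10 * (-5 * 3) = -555 / 2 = -277.50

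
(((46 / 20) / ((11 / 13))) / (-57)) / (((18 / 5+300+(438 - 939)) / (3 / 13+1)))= 184 / 618849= 0.00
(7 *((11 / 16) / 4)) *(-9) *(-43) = 29799 / 64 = 465.61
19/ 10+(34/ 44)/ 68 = 841/ 440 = 1.91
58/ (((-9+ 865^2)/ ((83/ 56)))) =2407/ 20950048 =0.00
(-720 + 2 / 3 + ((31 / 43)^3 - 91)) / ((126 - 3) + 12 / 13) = -2511497872 / 384257331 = -6.54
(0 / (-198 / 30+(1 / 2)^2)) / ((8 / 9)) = 0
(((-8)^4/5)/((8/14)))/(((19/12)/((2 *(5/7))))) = 24576/19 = 1293.47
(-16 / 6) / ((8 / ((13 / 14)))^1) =-13 / 42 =-0.31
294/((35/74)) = 621.60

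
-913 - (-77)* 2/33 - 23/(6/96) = -3829/3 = -1276.33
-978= -978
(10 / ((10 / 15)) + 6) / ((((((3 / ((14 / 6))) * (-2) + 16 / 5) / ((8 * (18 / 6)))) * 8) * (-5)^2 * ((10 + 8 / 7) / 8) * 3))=686 / 715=0.96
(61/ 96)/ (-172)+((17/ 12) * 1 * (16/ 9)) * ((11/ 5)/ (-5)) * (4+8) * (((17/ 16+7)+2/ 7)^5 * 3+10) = -3447903232601961209/ 2131331973120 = -1617722.29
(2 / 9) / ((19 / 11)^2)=242 / 3249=0.07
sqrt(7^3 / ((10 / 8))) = 14 * sqrt(35) / 5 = 16.57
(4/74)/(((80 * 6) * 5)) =1/44400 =0.00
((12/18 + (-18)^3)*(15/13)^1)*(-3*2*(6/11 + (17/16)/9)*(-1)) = -45965485/1716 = -26786.41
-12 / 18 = -2 / 3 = -0.67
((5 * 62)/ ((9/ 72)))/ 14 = 1240/ 7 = 177.14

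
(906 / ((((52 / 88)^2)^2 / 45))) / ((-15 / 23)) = -14644279584 / 28561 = -512736.93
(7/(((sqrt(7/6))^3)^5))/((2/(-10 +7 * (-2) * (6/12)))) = -2379456 * sqrt(42)/823543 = -18.72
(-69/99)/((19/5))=-115/627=-0.18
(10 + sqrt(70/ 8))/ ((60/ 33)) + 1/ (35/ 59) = 11*sqrt(35)/ 40 + 503/ 70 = 8.81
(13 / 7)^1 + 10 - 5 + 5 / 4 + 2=283 / 28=10.11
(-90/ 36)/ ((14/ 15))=-75/ 28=-2.68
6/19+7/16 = 229/304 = 0.75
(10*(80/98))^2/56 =20000/16807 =1.19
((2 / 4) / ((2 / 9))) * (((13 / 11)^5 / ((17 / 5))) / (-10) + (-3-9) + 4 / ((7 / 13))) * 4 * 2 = -1600402851 / 19165069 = -83.51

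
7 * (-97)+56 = -623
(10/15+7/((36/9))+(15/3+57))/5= 773/60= 12.88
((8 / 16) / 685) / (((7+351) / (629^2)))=0.81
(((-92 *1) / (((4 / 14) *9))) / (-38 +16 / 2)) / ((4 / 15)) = 161 / 36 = 4.47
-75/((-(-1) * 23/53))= -3975/23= -172.83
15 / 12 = 5 / 4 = 1.25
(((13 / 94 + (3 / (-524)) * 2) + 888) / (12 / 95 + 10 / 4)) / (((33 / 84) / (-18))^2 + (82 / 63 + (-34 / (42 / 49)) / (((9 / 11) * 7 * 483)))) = 6069971642394240 / 23114339360137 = 262.61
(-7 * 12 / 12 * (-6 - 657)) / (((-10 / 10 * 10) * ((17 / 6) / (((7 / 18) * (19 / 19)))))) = -637 / 10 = -63.70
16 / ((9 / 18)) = 32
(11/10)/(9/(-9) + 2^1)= 11/10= 1.10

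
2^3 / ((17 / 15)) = 120 / 17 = 7.06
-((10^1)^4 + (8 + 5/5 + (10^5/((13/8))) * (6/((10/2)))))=-1090117/13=-83855.15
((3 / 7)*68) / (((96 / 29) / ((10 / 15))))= 493 / 84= 5.87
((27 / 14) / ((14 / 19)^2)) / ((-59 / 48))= -58482 / 20237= -2.89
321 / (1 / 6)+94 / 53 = 102172 / 53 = 1927.77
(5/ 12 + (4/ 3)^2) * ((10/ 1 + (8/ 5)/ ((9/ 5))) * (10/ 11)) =19355/ 891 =21.72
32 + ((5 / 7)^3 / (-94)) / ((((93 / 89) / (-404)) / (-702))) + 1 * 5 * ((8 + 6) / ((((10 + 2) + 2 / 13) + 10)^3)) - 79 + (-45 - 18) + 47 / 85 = -589393976799907283 / 507364486594560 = -1161.68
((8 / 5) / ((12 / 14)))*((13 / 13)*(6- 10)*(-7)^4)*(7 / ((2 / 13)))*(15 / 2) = -6117748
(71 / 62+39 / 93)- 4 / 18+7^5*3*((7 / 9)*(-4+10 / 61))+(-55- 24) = -5123198389 / 34038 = -150514.08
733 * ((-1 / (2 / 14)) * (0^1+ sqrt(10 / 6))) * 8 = -52992.74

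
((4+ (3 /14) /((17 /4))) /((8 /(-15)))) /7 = -3615 /3332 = -1.08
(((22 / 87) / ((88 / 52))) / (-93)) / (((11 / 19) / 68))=-16796 / 89001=-0.19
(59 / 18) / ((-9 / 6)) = -59 / 27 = -2.19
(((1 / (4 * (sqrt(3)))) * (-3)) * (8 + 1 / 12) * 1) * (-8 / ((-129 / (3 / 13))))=-97 * sqrt(3) / 3354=-0.05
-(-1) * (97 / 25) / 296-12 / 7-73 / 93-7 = -45698453 / 4817400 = -9.49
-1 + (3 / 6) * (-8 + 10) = 0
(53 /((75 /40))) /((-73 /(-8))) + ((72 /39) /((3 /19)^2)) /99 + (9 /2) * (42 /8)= 309708077 /11274120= 27.47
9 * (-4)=-36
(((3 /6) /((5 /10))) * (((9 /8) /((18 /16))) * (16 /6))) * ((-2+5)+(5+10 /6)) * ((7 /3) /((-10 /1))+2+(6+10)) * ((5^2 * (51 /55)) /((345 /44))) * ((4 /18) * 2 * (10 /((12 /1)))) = 8408608 /16767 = 501.50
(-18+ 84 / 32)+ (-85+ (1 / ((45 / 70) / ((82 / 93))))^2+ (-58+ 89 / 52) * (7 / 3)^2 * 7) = -163474834177 / 72859176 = -2243.71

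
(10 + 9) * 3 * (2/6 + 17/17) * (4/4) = 76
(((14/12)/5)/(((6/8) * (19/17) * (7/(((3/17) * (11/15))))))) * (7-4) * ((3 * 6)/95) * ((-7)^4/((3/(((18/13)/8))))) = 237699/586625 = 0.41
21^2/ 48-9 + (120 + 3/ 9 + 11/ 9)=121.74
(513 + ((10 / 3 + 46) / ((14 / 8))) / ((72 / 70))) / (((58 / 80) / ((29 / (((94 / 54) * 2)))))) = 291820 / 47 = 6208.94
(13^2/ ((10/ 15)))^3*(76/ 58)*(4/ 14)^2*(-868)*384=-580810354962.92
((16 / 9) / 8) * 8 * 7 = 112 / 9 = 12.44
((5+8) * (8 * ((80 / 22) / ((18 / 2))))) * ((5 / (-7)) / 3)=-20800 / 2079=-10.00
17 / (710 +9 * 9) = 17 / 791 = 0.02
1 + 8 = 9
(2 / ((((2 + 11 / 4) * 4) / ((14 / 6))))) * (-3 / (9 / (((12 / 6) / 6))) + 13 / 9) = 56 / 171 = 0.33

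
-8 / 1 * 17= -136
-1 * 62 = -62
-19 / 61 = -0.31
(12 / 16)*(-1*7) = -21 / 4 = -5.25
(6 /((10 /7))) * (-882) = -18522 /5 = -3704.40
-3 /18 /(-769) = 1 /4614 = 0.00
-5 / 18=-0.28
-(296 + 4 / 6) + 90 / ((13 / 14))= -7790 / 39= -199.74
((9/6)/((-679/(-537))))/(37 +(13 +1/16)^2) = 206208/36090887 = 0.01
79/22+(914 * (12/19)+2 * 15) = 255337/418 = 610.85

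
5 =5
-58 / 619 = -0.09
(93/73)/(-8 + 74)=31/1606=0.02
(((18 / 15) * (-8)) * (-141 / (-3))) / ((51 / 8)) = -6016 / 85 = -70.78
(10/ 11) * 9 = 90/ 11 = 8.18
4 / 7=0.57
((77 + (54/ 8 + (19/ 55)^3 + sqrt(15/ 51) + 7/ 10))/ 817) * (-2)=-56228911/ 271856750 - 2 * sqrt(85)/ 13889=-0.21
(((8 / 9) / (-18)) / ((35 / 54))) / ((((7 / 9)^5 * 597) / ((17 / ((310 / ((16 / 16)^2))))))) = -0.00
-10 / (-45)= 2 / 9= 0.22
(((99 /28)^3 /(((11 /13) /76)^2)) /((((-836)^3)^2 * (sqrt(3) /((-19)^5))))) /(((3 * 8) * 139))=-260091 * sqrt(3) /1006426983890944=-0.00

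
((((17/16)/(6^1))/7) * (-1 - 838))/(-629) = 839/24864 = 0.03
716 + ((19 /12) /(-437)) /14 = 2766623 /3864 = 716.00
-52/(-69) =52/69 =0.75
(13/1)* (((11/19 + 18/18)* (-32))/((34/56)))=-349440/323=-1081.86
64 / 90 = 32 / 45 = 0.71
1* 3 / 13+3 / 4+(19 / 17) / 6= 3095 / 2652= 1.17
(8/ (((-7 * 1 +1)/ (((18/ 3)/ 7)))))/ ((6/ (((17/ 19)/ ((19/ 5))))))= -340/ 7581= -0.04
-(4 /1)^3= -64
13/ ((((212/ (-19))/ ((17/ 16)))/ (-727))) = 899.96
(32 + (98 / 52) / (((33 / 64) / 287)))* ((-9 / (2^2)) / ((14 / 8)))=-1391232 / 1001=-1389.84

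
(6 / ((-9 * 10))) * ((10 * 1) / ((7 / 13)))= -26 / 21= -1.24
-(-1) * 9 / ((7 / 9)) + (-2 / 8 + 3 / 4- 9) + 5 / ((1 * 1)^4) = 113 / 14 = 8.07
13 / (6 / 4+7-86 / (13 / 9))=-338 / 1327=-0.25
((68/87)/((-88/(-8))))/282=34/134937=0.00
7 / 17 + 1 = 24 / 17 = 1.41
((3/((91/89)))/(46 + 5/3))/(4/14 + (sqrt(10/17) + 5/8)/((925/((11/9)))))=24229438907400/112789394215927- 597481920 * sqrt(170)/10253581292357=0.21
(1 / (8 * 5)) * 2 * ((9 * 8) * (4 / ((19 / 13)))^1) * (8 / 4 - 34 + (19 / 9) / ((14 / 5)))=-307.86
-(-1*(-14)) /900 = -7 /450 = -0.02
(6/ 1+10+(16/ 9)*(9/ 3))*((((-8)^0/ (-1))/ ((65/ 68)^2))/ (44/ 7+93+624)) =-2071552/ 64173525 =-0.03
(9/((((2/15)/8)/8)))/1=4320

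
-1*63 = -63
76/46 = 38/23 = 1.65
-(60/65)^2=-144/169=-0.85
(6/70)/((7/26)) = 78/245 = 0.32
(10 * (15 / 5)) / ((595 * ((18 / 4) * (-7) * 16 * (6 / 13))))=-13 / 59976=-0.00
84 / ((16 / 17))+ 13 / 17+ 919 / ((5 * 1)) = 93097 / 340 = 273.81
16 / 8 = 2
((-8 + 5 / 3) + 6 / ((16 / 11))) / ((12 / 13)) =-689 / 288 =-2.39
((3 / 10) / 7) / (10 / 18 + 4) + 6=17247 / 2870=6.01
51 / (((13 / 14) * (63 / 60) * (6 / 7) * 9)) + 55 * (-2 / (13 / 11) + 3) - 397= -8594 / 27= -318.30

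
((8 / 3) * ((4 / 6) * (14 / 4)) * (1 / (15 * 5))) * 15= 1.24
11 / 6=1.83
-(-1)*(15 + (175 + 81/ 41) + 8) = 8199/ 41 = 199.98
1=1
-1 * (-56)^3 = 175616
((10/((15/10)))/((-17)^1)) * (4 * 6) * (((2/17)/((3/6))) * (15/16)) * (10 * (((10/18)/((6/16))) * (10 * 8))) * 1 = -6400000/2601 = -2460.59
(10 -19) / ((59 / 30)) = -270 / 59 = -4.58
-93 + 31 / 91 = -8432 / 91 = -92.66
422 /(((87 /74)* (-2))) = -15614 /87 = -179.47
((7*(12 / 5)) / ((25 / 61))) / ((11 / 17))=87108 / 1375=63.35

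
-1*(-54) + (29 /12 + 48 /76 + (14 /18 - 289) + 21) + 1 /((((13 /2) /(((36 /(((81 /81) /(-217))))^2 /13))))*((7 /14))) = 166946517913 /115596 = 1444224.00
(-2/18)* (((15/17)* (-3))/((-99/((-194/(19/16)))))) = 15520/31977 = 0.49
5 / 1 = 5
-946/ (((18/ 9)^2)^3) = -473/ 32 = -14.78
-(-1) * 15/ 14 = 15/ 14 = 1.07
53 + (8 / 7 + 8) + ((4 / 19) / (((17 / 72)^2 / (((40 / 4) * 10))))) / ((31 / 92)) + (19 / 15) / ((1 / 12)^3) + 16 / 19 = 20092530083 / 5957735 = 3372.51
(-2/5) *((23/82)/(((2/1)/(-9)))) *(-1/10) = -207/4100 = -0.05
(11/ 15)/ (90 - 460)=-11/ 5550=-0.00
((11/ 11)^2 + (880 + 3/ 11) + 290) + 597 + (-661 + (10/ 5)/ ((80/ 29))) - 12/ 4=486199/ 440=1105.00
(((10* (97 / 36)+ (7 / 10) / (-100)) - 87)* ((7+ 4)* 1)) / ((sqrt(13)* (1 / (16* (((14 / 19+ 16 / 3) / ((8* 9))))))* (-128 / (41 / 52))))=42176346949* sqrt(13) / 99874944000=1.52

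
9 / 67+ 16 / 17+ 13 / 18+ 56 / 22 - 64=-13453925 / 225522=-59.66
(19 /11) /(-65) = -0.03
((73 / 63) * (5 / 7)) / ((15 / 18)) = 146 / 147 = 0.99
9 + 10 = 19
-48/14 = -24/7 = -3.43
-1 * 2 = -2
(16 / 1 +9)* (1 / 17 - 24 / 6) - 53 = -2576 / 17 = -151.53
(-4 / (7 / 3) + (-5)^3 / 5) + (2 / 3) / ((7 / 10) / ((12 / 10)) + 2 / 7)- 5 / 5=-13770 / 511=-26.95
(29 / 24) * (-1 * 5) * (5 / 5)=-6.04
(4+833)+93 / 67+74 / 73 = 4105514 / 4891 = 839.40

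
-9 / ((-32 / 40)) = 45 / 4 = 11.25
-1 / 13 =-0.08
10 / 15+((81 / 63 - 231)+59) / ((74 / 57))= -203309 / 1554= -130.83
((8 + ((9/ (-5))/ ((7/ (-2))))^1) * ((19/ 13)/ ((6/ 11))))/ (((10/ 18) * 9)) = 31141/ 6825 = 4.56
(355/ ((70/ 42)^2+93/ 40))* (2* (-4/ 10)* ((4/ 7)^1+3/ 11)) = -6645600/ 141449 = -46.98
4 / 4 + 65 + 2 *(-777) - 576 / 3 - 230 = -1910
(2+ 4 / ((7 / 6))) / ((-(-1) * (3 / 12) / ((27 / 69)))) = 8.50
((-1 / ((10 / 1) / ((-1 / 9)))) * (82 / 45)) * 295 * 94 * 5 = 227386 / 81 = 2807.23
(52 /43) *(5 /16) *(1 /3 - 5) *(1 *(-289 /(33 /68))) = 4470830 /4257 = 1050.23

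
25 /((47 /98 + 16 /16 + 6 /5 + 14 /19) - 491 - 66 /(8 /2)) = -116375 /2346509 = -0.05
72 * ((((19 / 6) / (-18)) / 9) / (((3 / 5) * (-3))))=190 / 243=0.78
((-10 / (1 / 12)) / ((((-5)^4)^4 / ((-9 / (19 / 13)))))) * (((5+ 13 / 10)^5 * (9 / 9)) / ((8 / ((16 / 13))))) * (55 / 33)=8931928887 / 724792480468750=0.00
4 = 4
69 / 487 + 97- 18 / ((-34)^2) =27339641 / 281486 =97.13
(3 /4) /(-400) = -3 /1600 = -0.00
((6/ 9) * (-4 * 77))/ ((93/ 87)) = -17864/ 93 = -192.09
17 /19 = 0.89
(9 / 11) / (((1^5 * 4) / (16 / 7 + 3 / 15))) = 783 / 1540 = 0.51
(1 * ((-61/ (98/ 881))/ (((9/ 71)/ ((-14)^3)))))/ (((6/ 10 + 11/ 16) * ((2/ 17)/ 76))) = 5521341741440/ 927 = 5956139958.40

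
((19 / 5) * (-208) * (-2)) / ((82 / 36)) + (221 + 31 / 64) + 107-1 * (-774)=23570003 / 13120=1796.49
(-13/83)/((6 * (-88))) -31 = -31.00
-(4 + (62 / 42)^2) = -2725 / 441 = -6.18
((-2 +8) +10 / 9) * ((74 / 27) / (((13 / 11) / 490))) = 25527040 / 3159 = 8080.73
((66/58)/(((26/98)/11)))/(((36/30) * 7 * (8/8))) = 4235/754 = 5.62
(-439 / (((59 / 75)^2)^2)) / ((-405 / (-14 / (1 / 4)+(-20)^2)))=11798125000 / 12117361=973.65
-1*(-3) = 3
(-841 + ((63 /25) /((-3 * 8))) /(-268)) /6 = -45077579 /321600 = -140.17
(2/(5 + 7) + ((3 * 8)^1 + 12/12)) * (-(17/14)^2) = -43639/1176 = -37.11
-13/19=-0.68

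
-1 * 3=-3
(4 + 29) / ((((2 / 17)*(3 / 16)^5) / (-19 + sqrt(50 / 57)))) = -1862795264 / 81 + 490209280*sqrt(114) / 4617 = -21863835.22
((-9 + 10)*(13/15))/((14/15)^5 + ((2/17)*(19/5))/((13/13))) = 0.75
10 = 10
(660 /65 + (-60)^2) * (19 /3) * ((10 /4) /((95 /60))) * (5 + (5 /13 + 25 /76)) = 206268.41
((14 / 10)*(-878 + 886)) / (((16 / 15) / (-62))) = -651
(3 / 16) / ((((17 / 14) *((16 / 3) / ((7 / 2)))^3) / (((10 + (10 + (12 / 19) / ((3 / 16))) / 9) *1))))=10610019 / 21168128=0.50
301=301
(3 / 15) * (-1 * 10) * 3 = -6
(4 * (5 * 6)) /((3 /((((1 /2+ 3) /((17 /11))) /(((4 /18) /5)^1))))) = 34650 /17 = 2038.24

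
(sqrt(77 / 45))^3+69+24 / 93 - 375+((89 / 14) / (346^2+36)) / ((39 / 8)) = -77464392613 / 253365294+77 * sqrt(385) / 675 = -303.50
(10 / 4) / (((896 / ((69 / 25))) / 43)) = 2967 / 8960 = 0.33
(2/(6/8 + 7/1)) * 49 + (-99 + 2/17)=-45447/527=-86.24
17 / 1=17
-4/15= -0.27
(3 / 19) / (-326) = -3 / 6194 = -0.00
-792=-792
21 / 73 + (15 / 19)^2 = 24006 / 26353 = 0.91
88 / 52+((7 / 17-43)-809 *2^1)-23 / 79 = -28967747 / 17459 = -1659.19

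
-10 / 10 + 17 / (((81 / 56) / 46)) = 43711 / 81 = 539.64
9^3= 729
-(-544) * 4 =2176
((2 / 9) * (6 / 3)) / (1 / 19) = 76 / 9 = 8.44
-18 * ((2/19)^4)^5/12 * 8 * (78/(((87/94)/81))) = -2490963591168/1090109230268832787607312429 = -0.00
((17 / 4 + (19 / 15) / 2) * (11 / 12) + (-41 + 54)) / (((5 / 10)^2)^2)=12583 / 45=279.62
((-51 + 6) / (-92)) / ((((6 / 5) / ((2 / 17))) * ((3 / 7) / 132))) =5775 / 391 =14.77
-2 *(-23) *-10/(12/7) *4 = -3220/3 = -1073.33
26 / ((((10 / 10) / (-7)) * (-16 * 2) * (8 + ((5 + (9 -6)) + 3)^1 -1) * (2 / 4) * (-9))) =-91 / 1296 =-0.07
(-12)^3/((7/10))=-17280/7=-2468.57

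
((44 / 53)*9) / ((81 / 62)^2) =169136 / 38637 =4.38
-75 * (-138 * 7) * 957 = 69334650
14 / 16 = 7 / 8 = 0.88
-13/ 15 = -0.87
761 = 761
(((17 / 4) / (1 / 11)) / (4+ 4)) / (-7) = -0.83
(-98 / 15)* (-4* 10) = 784 / 3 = 261.33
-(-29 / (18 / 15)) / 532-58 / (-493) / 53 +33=95044765 / 2875992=33.05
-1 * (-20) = 20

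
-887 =-887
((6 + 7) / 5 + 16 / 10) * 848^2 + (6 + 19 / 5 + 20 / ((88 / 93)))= 332229451 / 110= 3020267.74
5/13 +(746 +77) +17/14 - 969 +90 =-54.40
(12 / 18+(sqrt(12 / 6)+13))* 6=6* sqrt(2)+82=90.49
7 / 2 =3.50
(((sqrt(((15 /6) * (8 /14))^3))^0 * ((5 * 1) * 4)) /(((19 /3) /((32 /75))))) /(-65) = -128 /6175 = -0.02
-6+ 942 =936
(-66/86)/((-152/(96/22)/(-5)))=-90/817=-0.11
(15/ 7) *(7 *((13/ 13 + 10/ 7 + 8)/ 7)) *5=5475/ 49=111.73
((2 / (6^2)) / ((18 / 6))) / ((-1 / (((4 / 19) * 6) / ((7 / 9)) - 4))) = 158 / 3591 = 0.04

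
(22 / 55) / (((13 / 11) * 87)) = 22 / 5655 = 0.00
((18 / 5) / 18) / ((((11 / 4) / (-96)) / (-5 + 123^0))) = 1536 / 55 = 27.93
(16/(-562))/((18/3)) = -4/843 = -0.00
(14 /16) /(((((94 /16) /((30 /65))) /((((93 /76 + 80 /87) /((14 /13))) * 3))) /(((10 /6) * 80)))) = 1417100 /25897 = 54.72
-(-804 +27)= 777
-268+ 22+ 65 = -181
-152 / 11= -13.82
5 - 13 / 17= 72 / 17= 4.24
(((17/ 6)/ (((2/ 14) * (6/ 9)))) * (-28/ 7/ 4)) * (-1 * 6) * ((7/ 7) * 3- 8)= -1785/ 2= -892.50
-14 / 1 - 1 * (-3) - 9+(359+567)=906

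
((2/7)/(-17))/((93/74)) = -0.01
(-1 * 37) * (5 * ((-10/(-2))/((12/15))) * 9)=-41625/4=-10406.25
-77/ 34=-2.26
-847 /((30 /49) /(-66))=456533 /5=91306.60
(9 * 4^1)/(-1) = -36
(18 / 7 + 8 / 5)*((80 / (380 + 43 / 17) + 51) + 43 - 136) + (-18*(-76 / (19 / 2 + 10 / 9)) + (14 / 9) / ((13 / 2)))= -229731543712 / 5086288935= -45.17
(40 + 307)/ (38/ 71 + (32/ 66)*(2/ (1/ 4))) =813021/ 10342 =78.61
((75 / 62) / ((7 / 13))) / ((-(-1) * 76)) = 0.03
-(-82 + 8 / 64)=655 / 8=81.88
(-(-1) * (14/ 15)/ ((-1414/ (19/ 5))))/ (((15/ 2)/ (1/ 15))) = -38/ 1704375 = -0.00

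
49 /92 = 0.53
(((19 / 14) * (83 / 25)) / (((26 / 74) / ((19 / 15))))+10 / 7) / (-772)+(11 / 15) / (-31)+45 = 24475042113 / 544453000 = 44.95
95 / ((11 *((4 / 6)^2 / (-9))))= -7695 / 44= -174.89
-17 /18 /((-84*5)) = 17 /7560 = 0.00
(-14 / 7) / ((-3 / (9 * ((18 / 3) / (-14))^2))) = 54 / 49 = 1.10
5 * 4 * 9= 180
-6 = -6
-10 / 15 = -0.67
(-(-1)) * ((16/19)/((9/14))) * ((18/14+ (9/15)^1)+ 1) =3232/855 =3.78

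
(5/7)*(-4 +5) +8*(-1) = -51/7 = -7.29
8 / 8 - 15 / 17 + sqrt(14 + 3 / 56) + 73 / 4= sqrt(11018) / 28 + 1249 / 68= 22.12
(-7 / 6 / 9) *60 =-70 / 9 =-7.78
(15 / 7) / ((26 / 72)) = 540 / 91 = 5.93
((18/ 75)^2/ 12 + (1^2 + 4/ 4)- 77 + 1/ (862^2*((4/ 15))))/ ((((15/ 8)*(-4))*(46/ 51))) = 2368301009649/ 213625150000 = 11.09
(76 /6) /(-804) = -19 /1206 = -0.02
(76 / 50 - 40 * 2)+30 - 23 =-1787 / 25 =-71.48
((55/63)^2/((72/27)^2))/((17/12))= 3025/39984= 0.08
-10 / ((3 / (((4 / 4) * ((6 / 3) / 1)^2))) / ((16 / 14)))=-320 / 21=-15.24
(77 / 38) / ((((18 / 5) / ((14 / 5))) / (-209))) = -5929 / 18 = -329.39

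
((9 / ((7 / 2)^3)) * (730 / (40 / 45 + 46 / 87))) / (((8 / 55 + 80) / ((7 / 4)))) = 325215 / 137788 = 2.36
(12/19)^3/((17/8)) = 13824/116603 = 0.12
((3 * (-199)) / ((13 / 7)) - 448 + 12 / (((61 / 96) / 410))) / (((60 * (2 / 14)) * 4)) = 38709839 / 190320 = 203.39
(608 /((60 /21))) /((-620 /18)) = -4788 /775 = -6.18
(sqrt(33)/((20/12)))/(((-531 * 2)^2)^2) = sqrt(33)/2120053480560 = 0.00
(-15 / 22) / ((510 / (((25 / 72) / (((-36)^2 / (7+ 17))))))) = -25 / 2908224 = -0.00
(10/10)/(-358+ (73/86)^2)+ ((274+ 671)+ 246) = 3147137453/2642439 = 1191.00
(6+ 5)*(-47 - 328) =-4125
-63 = -63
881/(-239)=-881/239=-3.69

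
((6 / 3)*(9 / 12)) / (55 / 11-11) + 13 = 51 / 4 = 12.75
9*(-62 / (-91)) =558 / 91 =6.13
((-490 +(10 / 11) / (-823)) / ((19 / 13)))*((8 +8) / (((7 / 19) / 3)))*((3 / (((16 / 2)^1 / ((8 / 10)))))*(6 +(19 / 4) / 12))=-5311198854 / 63371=-83811.19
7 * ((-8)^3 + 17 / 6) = -21385 / 6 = -3564.17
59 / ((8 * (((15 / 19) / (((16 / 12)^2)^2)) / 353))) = 12662816 / 1215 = 10422.07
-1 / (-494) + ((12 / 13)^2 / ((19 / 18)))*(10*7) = 362893 / 6422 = 56.51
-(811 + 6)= -817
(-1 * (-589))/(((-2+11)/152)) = 89528/9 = 9947.56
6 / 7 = 0.86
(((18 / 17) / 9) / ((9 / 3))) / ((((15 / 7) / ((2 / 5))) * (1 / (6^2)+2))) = 112 / 31025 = 0.00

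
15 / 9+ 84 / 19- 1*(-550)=556.09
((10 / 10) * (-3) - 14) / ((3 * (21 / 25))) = -425 / 63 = -6.75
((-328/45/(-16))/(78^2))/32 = 41/17521920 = 0.00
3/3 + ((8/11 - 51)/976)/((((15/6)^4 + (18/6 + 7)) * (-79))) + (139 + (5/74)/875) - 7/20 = 139.65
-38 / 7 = -5.43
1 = 1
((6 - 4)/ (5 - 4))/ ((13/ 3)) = 6/ 13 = 0.46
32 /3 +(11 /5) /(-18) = 10.54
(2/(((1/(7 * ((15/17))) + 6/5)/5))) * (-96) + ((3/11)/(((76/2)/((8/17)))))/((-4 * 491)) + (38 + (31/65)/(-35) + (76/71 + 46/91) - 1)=-187761977899773/281784077575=-666.33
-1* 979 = -979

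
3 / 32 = 0.09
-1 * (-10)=10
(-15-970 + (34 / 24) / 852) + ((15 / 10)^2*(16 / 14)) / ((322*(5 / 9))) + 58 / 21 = -56588012941 / 57612240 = -982.22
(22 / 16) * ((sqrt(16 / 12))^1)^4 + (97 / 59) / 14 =19045 / 7434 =2.56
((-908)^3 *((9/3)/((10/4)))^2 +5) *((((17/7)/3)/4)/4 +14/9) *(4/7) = -6233168296319/6300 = -989391793.07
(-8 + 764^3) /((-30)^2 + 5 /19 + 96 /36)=25418792952 /51467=493885.27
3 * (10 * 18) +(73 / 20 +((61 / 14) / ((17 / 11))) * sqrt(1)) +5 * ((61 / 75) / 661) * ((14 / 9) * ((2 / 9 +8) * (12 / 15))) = 1044649284839 / 1911413700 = 546.53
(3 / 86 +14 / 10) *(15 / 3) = 617 / 86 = 7.17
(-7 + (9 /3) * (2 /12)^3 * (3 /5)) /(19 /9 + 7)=-0.77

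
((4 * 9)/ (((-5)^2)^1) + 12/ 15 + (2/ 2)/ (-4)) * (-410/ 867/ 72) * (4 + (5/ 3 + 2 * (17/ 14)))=-8159/ 77112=-0.11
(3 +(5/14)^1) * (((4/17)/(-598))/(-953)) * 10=470/33908693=0.00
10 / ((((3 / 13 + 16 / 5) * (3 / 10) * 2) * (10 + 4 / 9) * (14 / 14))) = 0.47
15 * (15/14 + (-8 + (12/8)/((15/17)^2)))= -2626/35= -75.03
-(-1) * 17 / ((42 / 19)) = 323 / 42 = 7.69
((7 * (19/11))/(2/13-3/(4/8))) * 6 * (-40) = 5460/11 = 496.36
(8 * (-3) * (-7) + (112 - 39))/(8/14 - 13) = -1687/87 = -19.39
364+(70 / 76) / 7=13837 / 38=364.13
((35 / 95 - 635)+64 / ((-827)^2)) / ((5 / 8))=-65974517328 / 64973255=-1015.41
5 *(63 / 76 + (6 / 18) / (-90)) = 8467 / 2052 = 4.13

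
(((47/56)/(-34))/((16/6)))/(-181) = 141/2756992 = 0.00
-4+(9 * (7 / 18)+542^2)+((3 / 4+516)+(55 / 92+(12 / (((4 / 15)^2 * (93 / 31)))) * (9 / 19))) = 514449497 / 1748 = 294307.49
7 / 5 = 1.40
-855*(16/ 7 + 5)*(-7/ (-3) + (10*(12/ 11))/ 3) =-2863395/ 77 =-37186.95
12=12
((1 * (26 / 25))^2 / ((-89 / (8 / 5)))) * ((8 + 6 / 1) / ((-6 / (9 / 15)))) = 0.03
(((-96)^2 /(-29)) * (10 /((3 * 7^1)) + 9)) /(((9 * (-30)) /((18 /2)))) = 101888 /1015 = 100.38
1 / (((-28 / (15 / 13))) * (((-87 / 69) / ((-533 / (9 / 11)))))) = -51865 / 2436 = -21.29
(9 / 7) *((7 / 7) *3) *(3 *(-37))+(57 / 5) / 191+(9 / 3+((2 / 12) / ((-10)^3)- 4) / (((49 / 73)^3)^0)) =-3442106537 / 8022000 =-429.08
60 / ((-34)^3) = -15 / 9826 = -0.00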